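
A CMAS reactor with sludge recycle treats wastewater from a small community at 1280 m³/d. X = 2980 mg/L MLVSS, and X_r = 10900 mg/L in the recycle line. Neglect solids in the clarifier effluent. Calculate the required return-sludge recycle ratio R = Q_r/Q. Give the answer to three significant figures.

Solids balance on the clarifier gives (1+R)X = R·X_r, so R = X/(X_r − X) = 2980 / (10900 − 2980) = 0.3763.

R ≈ 0.376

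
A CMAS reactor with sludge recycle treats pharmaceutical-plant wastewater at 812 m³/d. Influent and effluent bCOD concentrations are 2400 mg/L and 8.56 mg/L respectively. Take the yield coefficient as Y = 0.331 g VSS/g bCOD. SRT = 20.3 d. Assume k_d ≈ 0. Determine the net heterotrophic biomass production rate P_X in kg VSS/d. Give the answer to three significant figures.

P_X ≈ 643 kg VSS/d

Since k_d ≈ 0, Y_obs = Y = 0.331 g VSS/g bCOD.
Mass of bCOD removed per day: Q(S₀ − S) = 812 × 2391 g/m³ = 1942 kg/d.
Net biomass production P_X = Y_obs × Q·(S₀ − S) = 0.3310 × 1942 = 642.8 kg VSS/d.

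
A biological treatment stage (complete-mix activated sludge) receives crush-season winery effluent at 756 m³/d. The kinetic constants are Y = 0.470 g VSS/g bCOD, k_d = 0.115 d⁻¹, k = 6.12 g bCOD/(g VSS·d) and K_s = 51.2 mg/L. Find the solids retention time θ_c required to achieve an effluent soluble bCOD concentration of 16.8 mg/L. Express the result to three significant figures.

θ_c ≈ 1.68 d

From 1/θ_c = Y·k·S/(K_s + S) − k_d: Y·k·S/(K_s+S) = 0.470 × 6.12 × 16.8 / (51.2 + 16.8) = 0.7106 d⁻¹.
θ_c = 1/(μ − k_d) = 1/(0.7106 − 0.115) = 1/0.5956 = 1.679 d.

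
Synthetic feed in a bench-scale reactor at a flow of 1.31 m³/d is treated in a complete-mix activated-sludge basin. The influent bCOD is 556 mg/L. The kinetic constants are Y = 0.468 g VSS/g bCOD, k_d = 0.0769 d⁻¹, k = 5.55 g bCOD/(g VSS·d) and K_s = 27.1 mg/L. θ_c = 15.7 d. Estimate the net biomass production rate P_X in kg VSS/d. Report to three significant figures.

Effluent substrate depends only on kinetics and SRT: S = K_s(1 + k_d θ_c) / [θ_c(Yk − k_d) − 1] = 27.1 × (1 + 0.0769 × 15.7) / [15.7 × (0.468 × 5.55 − 0.0769) − 1] = 59.82 / 38.57 = 1.551 mg/L.
Observed yield with endogenous decay: Y_obs = Y / (1 + k_d·θ_c) = 0.468 / (1 + 0.0769 × 15.7) = 0.468 / 2.207 = 0.2120 g VSS/g bCOD.
Mass of bCOD removed per day: Q(S₀ − S) = 1.31 × 554.5 g/m³ = 0.7263 kg/d.
P_X = Y_obs · Q(S₀ − S) = 0.2120 × 0.7263 = 0.1540 kg VSS/d.

P_X ≈ 0.154 kg VSS/d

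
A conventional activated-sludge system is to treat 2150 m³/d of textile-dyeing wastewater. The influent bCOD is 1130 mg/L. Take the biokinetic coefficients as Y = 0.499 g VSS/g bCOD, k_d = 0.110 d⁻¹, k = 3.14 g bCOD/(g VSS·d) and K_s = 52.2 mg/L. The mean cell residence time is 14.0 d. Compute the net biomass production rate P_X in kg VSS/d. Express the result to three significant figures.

P_X ≈ 474 kg VSS/d

Effluent substrate depends only on kinetics and SRT: S = K_s(1 + k_d θ_c) / [θ_c(Yk − k_d) − 1] = 52.2 × (1 + 0.110 × 14.0) / [14.0 × (0.499 × 3.14 − 0.110) − 1] = 132.6 / 19.40 = 6.836 mg/L.
Correct the yield for decay: Y_obs = Y/(1 + k_d θ_c) = 0.499 / (1 + 0.110 × 14.0) = 0.499 / 2.540 = 0.1965.
Substrate removed = Q·(S₀ − S) = 2150 m³/d × (1130 − 6.84) g/m³ = 2.41×10^6 g/d = 2415 kg/d.
So the net sludge growth is P_X = 0.1965 × 2415 = 474.4 kg VSS/d.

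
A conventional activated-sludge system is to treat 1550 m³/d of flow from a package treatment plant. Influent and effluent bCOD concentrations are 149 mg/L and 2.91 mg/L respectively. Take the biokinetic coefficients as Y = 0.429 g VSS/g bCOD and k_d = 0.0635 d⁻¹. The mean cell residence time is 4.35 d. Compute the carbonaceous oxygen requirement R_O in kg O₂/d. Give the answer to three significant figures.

R_O ≈ 118 kg O₂/d

Y_obs = Y / (1 + k_d θ_c) = 0.429 / (1 + 0.0635 × 4.35) = 0.429 / 1.276 = 0.3361.
Q·(S₀ − S) = 1550 × (149 − 2.91) × 10⁻³ = 226.4 kg/d removed.
Net sludge production P_X = 0.3361 × 226.4 = 76.12 kg VSS/d.
R_O = Q·(S₀ − S) − 1.42·P_X = 226.4 − 1.42 × 76.12 = 118.4 kg O₂/d.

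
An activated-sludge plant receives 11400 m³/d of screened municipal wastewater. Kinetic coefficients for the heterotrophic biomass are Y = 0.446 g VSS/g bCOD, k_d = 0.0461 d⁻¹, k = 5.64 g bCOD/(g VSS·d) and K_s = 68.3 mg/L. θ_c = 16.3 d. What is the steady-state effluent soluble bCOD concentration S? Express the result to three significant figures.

For a completely mixed reactor with recycle the Lawrence–McCarty relation gives S = K_s·(1 + k_d·θ_c) / [θ_c·(Y·k − k_d) − 1] = 68.3 × (1 + 0.0461 × 16.3) / [16.3 × (0.446 × 5.64 − 0.0461) − 1] = 119.6 / 39.25 = 3.048 mg/L.

S ≈ 3.05 mg/L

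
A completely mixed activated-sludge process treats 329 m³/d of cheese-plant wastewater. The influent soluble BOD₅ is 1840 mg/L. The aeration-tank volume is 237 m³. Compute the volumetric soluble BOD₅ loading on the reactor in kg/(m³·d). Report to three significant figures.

L_v ≈ 2.55 kg soluble BOD₅/(m³·d)

Volumetric loading L_v = Q·S₀ / V = 329 × 1840 g/m³ / 237.0 m³ = 2554 g/(m³·d) = 2.554 kg soluble BOD₅/(m³·d).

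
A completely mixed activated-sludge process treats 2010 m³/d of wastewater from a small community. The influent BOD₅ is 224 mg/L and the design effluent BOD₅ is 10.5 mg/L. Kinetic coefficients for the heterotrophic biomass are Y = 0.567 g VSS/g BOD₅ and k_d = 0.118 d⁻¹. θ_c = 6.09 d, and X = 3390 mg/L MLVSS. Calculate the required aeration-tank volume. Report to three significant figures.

Steady-state biomass mass balance: V·X·(1 + k_d·θ_c) = Y·Q·(S₀ − S)·θ_c, so V = 0.567 × 2010 × (224 − 10.5) × 6.09 / [3390 × (1 + 0.118 × 6.09)] = 1.48×10^6 / 5826 = 254.3 m³.

V ≈ 254 m³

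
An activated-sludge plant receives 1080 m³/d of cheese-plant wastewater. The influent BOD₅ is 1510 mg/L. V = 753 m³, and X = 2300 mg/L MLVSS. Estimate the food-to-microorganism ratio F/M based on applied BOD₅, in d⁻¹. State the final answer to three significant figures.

F/M ≈ 0.942 d⁻¹

F/M = applied load / biomass = Q·S₀/(V·X) = 1080 × 1510 / (753.0 × 2300) = 0.9416 d⁻¹.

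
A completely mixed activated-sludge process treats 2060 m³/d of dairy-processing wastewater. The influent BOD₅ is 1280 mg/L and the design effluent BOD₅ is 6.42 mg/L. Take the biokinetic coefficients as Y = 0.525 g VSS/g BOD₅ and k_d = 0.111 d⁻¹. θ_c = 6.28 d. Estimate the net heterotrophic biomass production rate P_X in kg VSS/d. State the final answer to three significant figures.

The observed yield is Y_obs = Y/(1 + k_d·θ_c) = 0.525 / (1 + 0.111 × 6.28) = 0.525 / 1.697 = 0.3094 g VSS per g BOD₅ removed.
Q·(S₀ − S) = 2060 × (1280 − 6.42) × 10⁻³ = 2624 kg/d removed.
Biomass produced: P_X = Y_obs·Q·ΔS = 0.3094 × 2624 ≈ 811.6 kg VSS/d.

P_X ≈ 812 kg VSS/d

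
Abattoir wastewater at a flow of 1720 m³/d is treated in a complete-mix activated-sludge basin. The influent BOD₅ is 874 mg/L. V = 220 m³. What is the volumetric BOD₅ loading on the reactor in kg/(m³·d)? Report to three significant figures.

Volumetric loading L_v = Q·S₀ / V = 1720 × 874 g/m³ / 220.0 m³ = 6833 g/(m³·d) = 6.833 kg BOD₅/(m³·d).

L_v ≈ 6.83 kg BOD₅/(m³·d)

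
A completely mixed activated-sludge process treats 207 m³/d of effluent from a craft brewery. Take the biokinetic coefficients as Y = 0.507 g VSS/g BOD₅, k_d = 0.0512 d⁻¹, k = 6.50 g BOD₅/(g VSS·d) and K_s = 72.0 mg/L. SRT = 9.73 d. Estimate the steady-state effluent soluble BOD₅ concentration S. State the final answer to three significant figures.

S ≈ 3.53 mg/L

From the Monod/SRT balance for a CMAS, S = K_s·(1+k_d θ_c)/[θ_c·(Y k − k_d) − 1] = 72.0 × (1 + 0.0512 × 9.73) / [9.73 × (0.507 × 6.50 − 0.0512) − 1] = 107.9 / 30.57 = 3.529 mg/L.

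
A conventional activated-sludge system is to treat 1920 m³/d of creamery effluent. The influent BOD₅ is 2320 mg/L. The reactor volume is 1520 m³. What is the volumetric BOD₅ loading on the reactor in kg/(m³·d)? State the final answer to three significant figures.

L_v ≈ 2.93 kg BOD₅/(m³·d)

Volumetric loading L_v = Q·S₀ / V = 1920 × 2320 g/m³ / 1520 m³ = 2931 g/(m³·d) = 2.931 kg BOD₅/(m³·d).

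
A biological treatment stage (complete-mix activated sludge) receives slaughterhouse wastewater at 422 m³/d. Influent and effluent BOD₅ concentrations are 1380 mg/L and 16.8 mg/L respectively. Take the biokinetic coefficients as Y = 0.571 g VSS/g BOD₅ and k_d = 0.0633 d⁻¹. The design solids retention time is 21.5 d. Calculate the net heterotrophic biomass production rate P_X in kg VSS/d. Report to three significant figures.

The observed yield is Y_obs = Y/(1 + k_d·θ_c) = 0.571 / (1 + 0.0633 × 21.5) = 0.571 / 2.361 = 0.2419 g VSS per g BOD₅ removed.
Q·(S₀ − S) = 422 × (1380 − 16.8) × 10⁻³ = 575.3 kg/d removed.
Net biomass production P_X = Y_obs × Q·(S₀ − S) = 0.2419 × 575.3 = 139.1 kg VSS/d.

P_X ≈ 139 kg VSS/d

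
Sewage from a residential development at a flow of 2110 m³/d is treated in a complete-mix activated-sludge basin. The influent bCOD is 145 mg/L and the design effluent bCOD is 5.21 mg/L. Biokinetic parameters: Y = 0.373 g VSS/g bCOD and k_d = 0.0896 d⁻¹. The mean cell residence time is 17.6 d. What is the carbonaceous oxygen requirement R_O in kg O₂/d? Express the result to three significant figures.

Y_obs = Y / (1 + k_d θ_c) = 0.373 / (1 + 0.0896 × 17.6) = 0.373 / 2.577 = 0.1447.
ΔS = 145 − 5.21 = 139.8 mg/L, so the substrate removal rate is 2110 × 139.8/1000 = 295.0 kg bCOD/d.
Net sludge production P_X = 0.1447 × 295.0 = 42.69 kg VSS/d.
R_O = Q·ΔS − 1.42 P_X = 295.0 − 60.62 = 234.3 kg O₂/d.

R_O ≈ 234 kg O₂/d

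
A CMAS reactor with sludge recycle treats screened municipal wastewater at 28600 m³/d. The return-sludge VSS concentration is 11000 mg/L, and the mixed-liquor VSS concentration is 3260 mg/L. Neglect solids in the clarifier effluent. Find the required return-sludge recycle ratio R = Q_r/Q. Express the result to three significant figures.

R ≈ 0.421

R = Q_r/Q = X/(X_r − X) = 3260 / (11000 − 3260) = 0.4212.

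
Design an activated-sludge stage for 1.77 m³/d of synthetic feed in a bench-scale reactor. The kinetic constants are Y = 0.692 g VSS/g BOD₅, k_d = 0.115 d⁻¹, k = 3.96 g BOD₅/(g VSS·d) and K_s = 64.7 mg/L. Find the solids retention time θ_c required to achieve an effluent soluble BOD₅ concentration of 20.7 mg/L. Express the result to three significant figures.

θ_c ≈ 1.82 d

At the target effluent, Y k S/(K_s+S) = 0.692×3.96×20.7/85.40 = 0.6642 d⁻¹.
Then 1/θ_c = μ − k_d = 0.6642 − 0.115 = 0.5492 d⁻¹, giving θ_c = 1.821 d.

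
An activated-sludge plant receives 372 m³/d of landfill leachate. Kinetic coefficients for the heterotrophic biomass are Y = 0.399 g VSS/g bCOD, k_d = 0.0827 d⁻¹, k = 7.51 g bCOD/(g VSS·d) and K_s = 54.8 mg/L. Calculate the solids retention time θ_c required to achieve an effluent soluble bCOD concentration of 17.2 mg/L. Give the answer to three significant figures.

θ_c ≈ 1.58 d

Specific growth rate at S = 17.2 mg/L: μ = YkS/(K_s+S) = 0.399·7.51·17.2/(54.8+17.2) = 0.7158 d⁻¹.
θ_c = 1/(μ − k_d) = 1/(0.7158 − 0.0827) = 1/0.6331 = 1.579 d.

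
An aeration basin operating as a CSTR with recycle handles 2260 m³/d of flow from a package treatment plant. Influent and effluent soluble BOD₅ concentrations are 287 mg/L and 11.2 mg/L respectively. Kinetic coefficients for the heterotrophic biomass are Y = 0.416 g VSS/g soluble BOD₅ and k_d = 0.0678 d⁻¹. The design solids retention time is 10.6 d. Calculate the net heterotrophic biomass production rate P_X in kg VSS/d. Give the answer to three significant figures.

The observed yield is Y_obs = Y/(1 + k_d·θ_c) = 0.416 / (1 + 0.0678 × 10.6) = 0.416 / 1.719 = 0.2420 g VSS per g soluble BOD₅ removed.
Substrate removed = Q·(S₀ − S) = 2260 m³/d × (287 − 11.2) g/m³ = 6.23×10^5 g/d = 623.3 kg/d.
P_X = Y_obs · Q(S₀ − S) = 0.2420 × 623.3 = 150.9 kg VSS/d.

P_X ≈ 151 kg VSS/d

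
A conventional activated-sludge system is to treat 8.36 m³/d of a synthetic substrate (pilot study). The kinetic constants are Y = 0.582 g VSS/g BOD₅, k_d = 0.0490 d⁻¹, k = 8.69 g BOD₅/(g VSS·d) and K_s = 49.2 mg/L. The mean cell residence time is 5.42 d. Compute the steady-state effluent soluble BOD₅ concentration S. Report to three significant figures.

S ≈ 2.38 mg/L

Effluent substrate depends only on kinetics and SRT: S = K_s(1 + k_d θ_c) / [θ_c(Yk − k_d) − 1] = 49.2 × (1 + 0.0490 × 5.42) / [5.42 × (0.582 × 8.69 − 0.0490) − 1] = 62.27 / 26.15 = 2.381 mg/L.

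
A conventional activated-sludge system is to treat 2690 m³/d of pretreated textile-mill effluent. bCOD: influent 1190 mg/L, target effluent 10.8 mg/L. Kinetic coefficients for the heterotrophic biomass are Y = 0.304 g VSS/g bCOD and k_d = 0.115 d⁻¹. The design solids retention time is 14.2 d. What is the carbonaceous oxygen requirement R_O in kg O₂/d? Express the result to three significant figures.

R_O ≈ 2650 kg O₂/d

Correct the yield for decay: Y_obs = Y/(1 + k_d θ_c) = 0.304 / (1 + 0.115 × 14.2) = 0.304 / 2.633 = 0.1155.
ΔS = 1190 − 10.8 = 1179 mg/L, so the substrate removal rate is 2690 × 1179/1000 = 3172 kg bCOD/d.
Biomass synthesised: P_X = Y_obs × 3172 = 366.2 kg VSS/d.
R_O = Q·(S₀ − S) − 1.42·P_X = 3172 − 1.42 × 366.2 = 2652 kg O₂/d.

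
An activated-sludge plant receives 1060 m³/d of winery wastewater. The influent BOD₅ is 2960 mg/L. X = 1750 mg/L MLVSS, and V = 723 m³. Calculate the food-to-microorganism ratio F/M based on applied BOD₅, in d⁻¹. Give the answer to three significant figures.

F/M ≈ 2.48 d⁻¹

F/M = Q·S₀ / (V·X) = 1060 × 2960 / (723.0 × 1750) = 2.480 g BOD₅·(g VSS·d)⁻¹.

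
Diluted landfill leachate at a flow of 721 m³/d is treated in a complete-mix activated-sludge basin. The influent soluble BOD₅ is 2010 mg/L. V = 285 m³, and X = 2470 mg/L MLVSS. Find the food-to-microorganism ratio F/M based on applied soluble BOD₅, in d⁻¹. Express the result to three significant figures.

F/M ≈ 2.06 d⁻¹

F/M = Q·S₀ / (V·X) = 721 × 2010 / (285.0 × 2470) = 2.059 g soluble BOD₅·(g VSS·d)⁻¹.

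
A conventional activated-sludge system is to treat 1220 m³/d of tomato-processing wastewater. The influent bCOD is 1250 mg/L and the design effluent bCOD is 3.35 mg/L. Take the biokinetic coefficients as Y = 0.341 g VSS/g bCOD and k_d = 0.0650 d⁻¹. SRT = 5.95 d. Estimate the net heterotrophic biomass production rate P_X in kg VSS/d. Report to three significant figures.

Correct the yield for decay: Y_obs = Y/(1 + k_d θ_c) = 0.341 / (1 + 0.0650 × 5.95) = 0.341 / 1.387 = 0.2459.
Q·(S₀ − S) = 1220 × (1250 − 3.35) × 10⁻³ = 1521 kg/d removed.
So the net sludge growth is P_X = 0.2459 × 1521 = 374.0 kg VSS/d.

P_X ≈ 374 kg VSS/d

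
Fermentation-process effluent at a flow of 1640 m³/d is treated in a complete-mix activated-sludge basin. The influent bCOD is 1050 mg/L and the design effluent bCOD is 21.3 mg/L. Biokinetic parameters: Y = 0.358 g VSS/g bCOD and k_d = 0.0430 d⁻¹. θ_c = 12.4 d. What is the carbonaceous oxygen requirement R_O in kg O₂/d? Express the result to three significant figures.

R_O ≈ 1130 kg O₂/d

Correct the yield for decay: Y_obs = Y/(1 + k_d θ_c) = 0.358 / (1 + 0.0430 × 12.4) = 0.358 / 1.533 = 0.2335.
Mass of bCOD removed per day: Q(S₀ − S) = 1640 × 1029 g/m³ = 1687 kg/d.
P_X = Y_obs·Q·(S₀ − S) = 0.2335 × 1687 = 393.9 kg VSS/d.
Carbonaceous O₂ demand = substrate oxidised − cell-mass equivalent = 1687 − 1.42 × 393.9 = 1128 kg O₂/d.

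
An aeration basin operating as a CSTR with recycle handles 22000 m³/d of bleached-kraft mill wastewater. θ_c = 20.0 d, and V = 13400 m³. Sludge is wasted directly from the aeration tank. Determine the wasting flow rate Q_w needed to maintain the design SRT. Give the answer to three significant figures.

Q_w ≈ 670 m³/d

With mixed-liquor wasting, θ_c = V/Q_w, so Q_w = V/θ_c = 13400/20.0 = 670.0 m³/d.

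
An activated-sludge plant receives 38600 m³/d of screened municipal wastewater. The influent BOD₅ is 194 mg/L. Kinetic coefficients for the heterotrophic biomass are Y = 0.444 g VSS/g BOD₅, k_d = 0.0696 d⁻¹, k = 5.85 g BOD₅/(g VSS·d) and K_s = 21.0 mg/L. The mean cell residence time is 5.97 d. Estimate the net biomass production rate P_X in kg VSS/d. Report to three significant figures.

Effluent substrate depends only on kinetics and SRT: S = K_s(1 + k_d θ_c) / [θ_c(Yk − k_d) − 1] = 21.0 × (1 + 0.0696 × 5.97) / [5.97 × (0.444 × 5.85 − 0.0696) − 1] = 29.73 / 14.09 = 2.110 mg/L.
Observed yield with endogenous decay: Y_obs = Y / (1 + k_d·θ_c) = 0.444 / (1 + 0.0696 × 5.97) = 0.444 / 1.416 = 0.3137 g VSS/g BOD₅.
Q·(S₀ − S) = 38600 × (194 − 2.11) × 10⁻³ = 7407 kg/d removed.
So the net sludge growth is P_X = 0.3137 × 7407 = 2323 kg VSS/d.

P_X ≈ 2320 kg VSS/d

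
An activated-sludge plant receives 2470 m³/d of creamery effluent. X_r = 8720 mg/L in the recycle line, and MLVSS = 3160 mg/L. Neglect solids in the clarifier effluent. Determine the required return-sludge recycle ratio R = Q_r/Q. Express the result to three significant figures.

R ≈ 0.568

R = Q_r/Q = X/(X_r − X) = 3160 / (8720 − 3160) = 0.5683.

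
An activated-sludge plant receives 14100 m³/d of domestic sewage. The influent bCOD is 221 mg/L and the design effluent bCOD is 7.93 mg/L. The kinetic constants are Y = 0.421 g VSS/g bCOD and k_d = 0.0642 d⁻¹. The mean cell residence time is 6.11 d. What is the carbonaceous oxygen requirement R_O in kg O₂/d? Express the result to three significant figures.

Correct the yield for decay: Y_obs = Y/(1 + k_d θ_c) = 0.421 / (1 + 0.0642 × 6.11) = 0.421 / 1.392 = 0.3024.
Mass of bCOD removed per day: Q(S₀ − S) = 14100 × 213.1 g/m³ = 3004 kg/d.
Biomass synthesised: P_X = Y_obs × 3004 = 908.5 kg VSS/d.
R_O = Q·ΔS − 1.42 P_X = 3004 − 1290 = 1714 kg O₂/d.

R_O ≈ 1710 kg O₂/d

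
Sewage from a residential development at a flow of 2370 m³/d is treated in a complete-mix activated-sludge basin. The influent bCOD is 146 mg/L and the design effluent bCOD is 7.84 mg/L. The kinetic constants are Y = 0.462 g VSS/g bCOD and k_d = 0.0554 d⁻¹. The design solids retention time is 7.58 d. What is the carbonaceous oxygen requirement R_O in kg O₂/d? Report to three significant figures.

R_O ≈ 176 kg O₂/d

The observed yield is Y_obs = Y/(1 + k_d·θ_c) = 0.462 / (1 + 0.0554 × 7.58) = 0.462 / 1.420 = 0.3254 g VSS per g bCOD removed.
Mass of bCOD removed per day: Q(S₀ − S) = 2370 × 138.2 g/m³ = 327.4 kg/d.
P_X = Y_obs·Q·(S₀ − S) = 0.3254 × 327.4 = 106.5 kg VSS/d.
Carbonaceous O₂ demand = substrate oxidised − cell-mass equivalent = 327.4 − 1.42 × 106.5 = 176.2 kg O₂/d.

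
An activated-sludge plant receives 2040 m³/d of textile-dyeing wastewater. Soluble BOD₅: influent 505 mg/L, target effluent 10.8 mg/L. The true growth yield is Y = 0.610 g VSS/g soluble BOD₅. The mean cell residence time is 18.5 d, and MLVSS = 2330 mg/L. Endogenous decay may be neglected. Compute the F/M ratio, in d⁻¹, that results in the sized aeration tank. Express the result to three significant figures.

F/M ≈ 0.0905 d⁻¹

Biomass mass balance (decay neglected): V·X = Y·Q·(S₀ − S)·θ_c, so V = 0.610 × 2040 × (505 − 10.8) × 18.5 / 2330 = 4883 m³.
F/M = Q·S₀ / (V·X) = 2040 × 505 / (4883 × 2330) = 0.09055 g soluble BOD₅·(g VSS·d)⁻¹.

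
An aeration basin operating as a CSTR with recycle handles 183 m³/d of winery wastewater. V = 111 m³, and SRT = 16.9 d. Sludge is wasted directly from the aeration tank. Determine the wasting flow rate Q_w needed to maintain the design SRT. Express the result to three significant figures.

Q_w ≈ 6.57 m³/d

With mixed-liquor wasting, θ_c = V/Q_w, so Q_w = V/θ_c = 111.0/16.9 = 6.568 m³/d.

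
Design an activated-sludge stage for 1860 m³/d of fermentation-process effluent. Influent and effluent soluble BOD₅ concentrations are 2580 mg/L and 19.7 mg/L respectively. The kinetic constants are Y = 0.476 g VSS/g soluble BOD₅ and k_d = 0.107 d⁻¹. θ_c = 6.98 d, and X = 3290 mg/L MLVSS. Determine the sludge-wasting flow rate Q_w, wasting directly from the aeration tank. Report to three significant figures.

Rearranging the biomass balance for a CMAS with decay, V = Y·Q·ΔS·θ_c / [X·(1+k_d θ_c)] = 0.476 × 1860 × (2580 − 19.7) × 6.98 / [3290 × (1 + 0.107 × 6.98)] = 1.58×10^7 / 5747 = 2753 m³.
For wasting at MLVSS concentration, Q_w = V/θ_c = 2753/6.98 = 394.4 m³/d.

Q_w ≈ 394 m³/d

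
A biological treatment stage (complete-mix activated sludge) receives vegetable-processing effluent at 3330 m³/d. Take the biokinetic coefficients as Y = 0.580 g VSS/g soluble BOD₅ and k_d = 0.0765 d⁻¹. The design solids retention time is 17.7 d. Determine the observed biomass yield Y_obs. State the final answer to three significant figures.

The observed yield is Y_obs = Y/(1 + k_d·θ_c) = 0.580 / (1 + 0.0765 × 17.7) = 0.580 / 2.354 = 0.2464 g VSS per g soluble BOD₅ removed.

Y_obs ≈ 0.246 g VSS/g soluble BOD₅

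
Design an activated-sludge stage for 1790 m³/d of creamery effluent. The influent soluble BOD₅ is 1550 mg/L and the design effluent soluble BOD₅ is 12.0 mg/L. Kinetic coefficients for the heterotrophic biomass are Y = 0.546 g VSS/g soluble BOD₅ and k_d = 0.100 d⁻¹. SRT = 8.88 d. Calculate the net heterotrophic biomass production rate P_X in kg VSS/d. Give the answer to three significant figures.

Observed yield with endogenous decay: Y_obs = Y / (1 + k_d·θ_c) = 0.546 / (1 + 0.100 × 8.88) = 0.546 / 1.888 = 0.2892 g VSS/g soluble BOD₅.
Mass of soluble BOD₅ removed per day: Q(S₀ − S) = 1790 × 1538 g/m³ = 2753 kg/d.
Net biomass production P_X = Y_obs × Q·(S₀ − S) = 0.2892 × 2753 = 796.2 kg VSS/d.

P_X ≈ 796 kg VSS/d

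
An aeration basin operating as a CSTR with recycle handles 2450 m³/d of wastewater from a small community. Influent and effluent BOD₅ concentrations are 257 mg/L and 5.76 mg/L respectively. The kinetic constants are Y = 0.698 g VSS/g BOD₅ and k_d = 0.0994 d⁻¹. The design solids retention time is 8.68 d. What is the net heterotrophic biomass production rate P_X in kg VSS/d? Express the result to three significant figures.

P_X ≈ 231 kg VSS/d

The observed yield is Y_obs = Y/(1 + k_d·θ_c) = 0.698 / (1 + 0.0994 × 8.68) = 0.698 / 1.863 = 0.3747 g VSS per g BOD₅ removed.
ΔS = 257 − 5.76 = 251.2 mg/L, so the substrate removal rate is 2450 × 251.2/1000 = 615.5 kg BOD₅/d.
Net biomass production P_X = Y_obs × Q·(S₀ − S) = 0.3747 × 615.5 = 230.6 kg VSS/d.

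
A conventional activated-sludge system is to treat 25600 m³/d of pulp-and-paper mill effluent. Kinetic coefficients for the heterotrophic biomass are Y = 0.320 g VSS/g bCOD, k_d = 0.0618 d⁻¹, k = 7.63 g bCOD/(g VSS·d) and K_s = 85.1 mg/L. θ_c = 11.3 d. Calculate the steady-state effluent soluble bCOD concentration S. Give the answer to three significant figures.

S ≈ 5.58 mg/L

For a completely mixed reactor with recycle the Lawrence–McCarty relation gives S = K_s·(1 + k_d·θ_c) / [θ_c·(Y·k − k_d) − 1] = 85.1 × (1 + 0.0618 × 11.3) / [11.3 × (0.320 × 7.63 − 0.0618) − 1] = 144.5 / 25.89 = 5.582 mg/L.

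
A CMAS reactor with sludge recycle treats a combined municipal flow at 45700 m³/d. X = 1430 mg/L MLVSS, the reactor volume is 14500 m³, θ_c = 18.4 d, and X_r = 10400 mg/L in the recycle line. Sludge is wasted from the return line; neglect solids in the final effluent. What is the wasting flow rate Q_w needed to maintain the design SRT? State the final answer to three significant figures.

Q_w ≈ 108 m³/d

Wasting from the return line (neglecting effluent solids): Q_w = V·X / (θ_c·X_r) = 14500 × 1430 / (18.4 × 10400) = 108.4 m³/d.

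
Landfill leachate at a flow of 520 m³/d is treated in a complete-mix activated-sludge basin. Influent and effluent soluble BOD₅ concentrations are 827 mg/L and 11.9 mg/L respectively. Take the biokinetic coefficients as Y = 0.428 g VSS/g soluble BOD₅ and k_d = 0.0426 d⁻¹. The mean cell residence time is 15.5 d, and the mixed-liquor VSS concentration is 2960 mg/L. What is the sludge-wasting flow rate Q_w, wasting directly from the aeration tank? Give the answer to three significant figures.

Q_w ≈ 36.9 m³/d

Steady-state biomass mass balance: V·X·(1 + k_d·θ_c) = Y·Q·(S₀ − S)·θ_c, so V = 0.428 × 520 × (827 − 11.9) × 15.5 / [2960 × (1 + 0.0426 × 15.5)] = 2.81×10^6 / 4914 = 572.2 m³.
Wasting from the aeration tank: Q_w = V / θ_c = 572.2 / 15.5 = 36.91 m³/d.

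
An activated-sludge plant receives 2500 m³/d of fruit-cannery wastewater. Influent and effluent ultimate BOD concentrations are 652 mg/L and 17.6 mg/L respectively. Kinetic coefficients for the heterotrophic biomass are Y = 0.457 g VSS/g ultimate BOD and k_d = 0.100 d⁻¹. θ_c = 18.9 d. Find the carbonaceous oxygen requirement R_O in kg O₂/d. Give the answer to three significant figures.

The observed yield is Y_obs = Y/(1 + k_d·θ_c) = 0.457 / (1 + 0.100 × 18.9) = 0.457 / 2.890 = 0.1581 g VSS per g ultimate BOD removed.
Substrate removed = Q·(S₀ − S) = 2500 m³/d × (652 − 17.6) g/m³ = 1.59×10^6 g/d = 1586 kg/d.
Biomass synthesised: P_X = Y_obs × 1586 = 250.8 kg VSS/d.
Carbonaceous O₂ demand = substrate oxidised − cell-mass equivalent = 1586 − 1.42 × 250.8 = 1230 kg O₂/d.

R_O ≈ 1230 kg O₂/d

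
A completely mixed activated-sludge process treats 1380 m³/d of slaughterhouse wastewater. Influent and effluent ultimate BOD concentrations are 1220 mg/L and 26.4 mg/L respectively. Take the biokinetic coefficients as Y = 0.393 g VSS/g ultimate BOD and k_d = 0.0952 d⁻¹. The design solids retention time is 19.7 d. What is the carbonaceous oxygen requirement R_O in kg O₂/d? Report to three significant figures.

R_O ≈ 1330 kg O₂/d

The observed yield is Y_obs = Y/(1 + k_d·θ_c) = 0.393 / (1 + 0.0952 × 19.7) = 0.393 / 2.875 = 0.1367 g VSS per g ultimate BOD removed.
Q·(S₀ − S) = 1380 × (1220 − 26.4) × 10⁻³ = 1647 kg/d removed.
P_X = Y_obs·Q·(S₀ − S) = 0.1367 × 1647 = 225.1 kg VSS/d.
Carbonaceous O₂ demand = substrate oxidised − cell-mass equivalent = 1647 − 1.42 × 225.1 = 1327 kg O₂/d.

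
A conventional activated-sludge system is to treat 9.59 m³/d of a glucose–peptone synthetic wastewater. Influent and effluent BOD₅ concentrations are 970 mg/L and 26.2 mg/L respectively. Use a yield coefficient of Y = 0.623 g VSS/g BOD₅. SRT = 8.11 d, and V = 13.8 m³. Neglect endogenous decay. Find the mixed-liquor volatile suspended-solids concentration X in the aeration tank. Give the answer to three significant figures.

Without decay, X = Y Q (S₀−S) θ_c / V = 0.623 × 9.59 × (970 − 26.2) × 8.11 / 13.8 = 3314 mg/L.

X ≈ 3310 mg/L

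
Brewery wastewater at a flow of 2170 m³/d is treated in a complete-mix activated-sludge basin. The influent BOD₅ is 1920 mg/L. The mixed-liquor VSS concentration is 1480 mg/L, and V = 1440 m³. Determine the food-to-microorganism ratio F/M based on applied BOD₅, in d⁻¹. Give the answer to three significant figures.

F/M ≈ 1.95 d⁻¹

F/M = Q·S₀ / (V·X) = 2170 × 1920 / (1440 × 1480) = 1.955 g BOD₅·(g VSS·d)⁻¹.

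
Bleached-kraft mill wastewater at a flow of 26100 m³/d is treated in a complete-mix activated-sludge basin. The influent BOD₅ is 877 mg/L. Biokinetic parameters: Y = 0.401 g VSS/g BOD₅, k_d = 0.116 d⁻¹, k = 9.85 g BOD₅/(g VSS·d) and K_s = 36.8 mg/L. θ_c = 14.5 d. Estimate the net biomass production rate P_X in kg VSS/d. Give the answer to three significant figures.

P_X ≈ 3420 kg VSS/d

For a completely mixed reactor with recycle the Lawrence–McCarty relation gives S = K_s·(1 + k_d·θ_c) / [θ_c·(Y·k − k_d) − 1] = 36.8 × (1 + 0.116 × 14.5) / [14.5 × (0.401 × 9.85 − 0.116) − 1] = 98.70 / 54.59 = 1.808 mg/L.
Correct the yield for decay: Y_obs = Y/(1 + k_d θ_c) = 0.401 / (1 + 0.116 × 14.5) = 0.401 / 2.682 = 0.1495.
Q·(S₀ − S) = 26100 × (877 − 1.81) × 10⁻³ = 22842 kg/d removed.
Biomass produced: P_X = Y_obs·Q·ΔS = 0.1495 × 22842 ≈ 3415 kg VSS/d.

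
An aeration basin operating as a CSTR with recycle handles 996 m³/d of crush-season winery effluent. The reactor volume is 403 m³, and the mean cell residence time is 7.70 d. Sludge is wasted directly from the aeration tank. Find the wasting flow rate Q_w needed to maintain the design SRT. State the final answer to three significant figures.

Q_w ≈ 52.3 m³/d

For wasting at MLVSS concentration, Q_w = V/θ_c = 403.0/7.70 = 52.34 m³/d.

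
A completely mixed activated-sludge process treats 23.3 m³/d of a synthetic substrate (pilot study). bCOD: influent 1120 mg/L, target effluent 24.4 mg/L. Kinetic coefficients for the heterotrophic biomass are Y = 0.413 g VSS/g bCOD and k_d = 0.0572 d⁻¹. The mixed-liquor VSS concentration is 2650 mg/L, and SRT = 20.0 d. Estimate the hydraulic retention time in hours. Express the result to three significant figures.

τ ≈ 38.2 h

Rearranging the biomass balance for a CMAS with decay, V = Y·Q·ΔS·θ_c / [X·(1+k_d θ_c)] = 0.413 × 23.3 × (1120 − 24.4) × 20.0 / [2650 × (1 + 0.0572 × 20.0)] = 2.11×10^5 / 5682 = 37.11 m³.
Hydraulic retention time τ = V/Q = 37.11 / 23.3 = 1.593 d = 38.23 h.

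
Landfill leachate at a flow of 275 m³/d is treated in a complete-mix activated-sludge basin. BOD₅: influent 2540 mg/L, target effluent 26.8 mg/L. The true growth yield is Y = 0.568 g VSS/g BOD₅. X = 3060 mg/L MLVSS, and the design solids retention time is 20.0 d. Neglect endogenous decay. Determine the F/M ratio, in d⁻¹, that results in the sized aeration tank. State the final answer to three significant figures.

With k_d = 0 the design equation reduces to V = Y Q (S₀−S) θ_c / X = 0.568 × 275 × (2540 − 26.8) × 20.0 / 3060 = 2566 m³.
F/M = Q·S₀ / (V·X) = 275 × 2540 / (2566 × 3060) = 0.08897 g BOD₅·(g VSS·d)⁻¹.

F/M ≈ 0.0890 d⁻¹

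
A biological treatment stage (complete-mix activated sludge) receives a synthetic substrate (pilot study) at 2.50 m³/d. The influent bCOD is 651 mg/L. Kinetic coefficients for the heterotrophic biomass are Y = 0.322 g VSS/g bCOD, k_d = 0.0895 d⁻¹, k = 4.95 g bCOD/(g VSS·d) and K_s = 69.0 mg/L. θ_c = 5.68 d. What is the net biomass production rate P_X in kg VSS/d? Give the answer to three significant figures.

P_X ≈ 0.340 kg VSS/d

For a completely mixed reactor with recycle the Lawrence–McCarty relation gives S = K_s·(1 + k_d·θ_c) / [θ_c·(Y·k − k_d) − 1] = 69.0 × (1 + 0.0895 × 5.68) / [5.68 × (0.322 × 4.95 − 0.0895) − 1] = 104.1 / 7.545 = 13.79 mg/L.
The observed yield is Y_obs = Y/(1 + k_d·θ_c) = 0.322 / (1 + 0.0895 × 5.68) = 0.322 / 1.508 = 0.2135 g VSS per g bCOD removed.
ΔS = 651 − 13.8 = 637.2 mg/L, so the substrate removal rate is 2.50 × 637.2/1000 = 1.593 kg bCOD/d.
Net biomass production P_X = Y_obs × Q·(S₀ − S) = 0.2135 × 1.593 = 0.3401 kg VSS/d.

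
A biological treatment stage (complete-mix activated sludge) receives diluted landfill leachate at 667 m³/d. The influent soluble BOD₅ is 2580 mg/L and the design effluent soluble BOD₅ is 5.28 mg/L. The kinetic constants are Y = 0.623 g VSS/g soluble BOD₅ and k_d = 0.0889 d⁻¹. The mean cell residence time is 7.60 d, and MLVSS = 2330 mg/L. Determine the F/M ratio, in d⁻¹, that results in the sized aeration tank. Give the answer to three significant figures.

F/M ≈ 0.355 d⁻¹

Steady-state biomass mass balance: V·X·(1 + k_d·θ_c) = Y·Q·(S₀ − S)·θ_c, so V = 0.623 × 667 × (2580 − 5.28) × 7.60 / [2330 × (1 + 0.0889 × 7.60)] = 8.13×10^6 / 3904 = 2083 m³.
Food-to-microorganism ratio F/M = Q S₀ / (V X) = 667 × 2580 / (2083 × 2330) = 0.3546 d⁻¹.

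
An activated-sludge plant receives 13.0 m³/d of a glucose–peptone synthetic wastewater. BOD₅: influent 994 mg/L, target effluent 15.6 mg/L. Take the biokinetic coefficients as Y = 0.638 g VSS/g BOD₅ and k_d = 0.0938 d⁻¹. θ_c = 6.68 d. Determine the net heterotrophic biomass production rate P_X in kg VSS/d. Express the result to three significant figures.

P_X ≈ 4.99 kg VSS/d

Y_obs = Y / (1 + k_d θ_c) = 0.638 / (1 + 0.0938 × 6.68) = 0.638 / 1.627 = 0.3922.
ΔS = 994 − 15.6 = 978.4 mg/L, so the substrate removal rate is 13.0 × 978.4/1000 = 12.72 kg BOD₅/d.
So the net sludge growth is P_X = 0.3922 × 12.72 = 4.989 kg VSS/d.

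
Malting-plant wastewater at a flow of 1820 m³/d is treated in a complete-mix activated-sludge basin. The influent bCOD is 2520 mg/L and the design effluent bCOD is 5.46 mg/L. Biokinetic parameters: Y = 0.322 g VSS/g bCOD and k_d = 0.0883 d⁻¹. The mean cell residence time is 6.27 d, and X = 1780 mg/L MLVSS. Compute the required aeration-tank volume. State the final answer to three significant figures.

V ≈ 3340 m³

Rearranging the biomass balance for a CMAS with decay, V = Y·Q·ΔS·θ_c / [X·(1+k_d θ_c)] = 0.322 × 1820 × (2520 − 5.46) × 6.27 / [1780 × (1 + 0.0883 × 6.27)] = 9.24×10^6 / 2765 = 3341 m³.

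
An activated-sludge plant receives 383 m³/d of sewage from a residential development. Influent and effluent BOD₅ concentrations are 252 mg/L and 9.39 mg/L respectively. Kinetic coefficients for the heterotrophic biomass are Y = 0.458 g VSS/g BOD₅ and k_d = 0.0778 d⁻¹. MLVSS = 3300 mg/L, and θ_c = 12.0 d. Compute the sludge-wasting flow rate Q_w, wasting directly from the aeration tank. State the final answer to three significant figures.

Q_w ≈ 6.67 m³/d

Steady-state biomass mass balance: V·X·(1 + k_d·θ_c) = Y·Q·(S₀ − S)·θ_c, so V = 0.458 × 383 × (252 − 9.39) × 12.0 / [3300 × (1 + 0.0778 × 12.0)] = 5.11×10^5 / 6381 = 80.03 m³.
With mixed-liquor wasting, θ_c = V/Q_w, so Q_w = V/θ_c = 80.03/12.0 = 6.669 m³/d.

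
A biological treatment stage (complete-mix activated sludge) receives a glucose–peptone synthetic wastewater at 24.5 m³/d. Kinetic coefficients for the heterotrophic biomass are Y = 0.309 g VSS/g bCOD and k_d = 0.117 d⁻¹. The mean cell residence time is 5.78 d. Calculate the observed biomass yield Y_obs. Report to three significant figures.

The observed yield is Y_obs = Y/(1 + k_d·θ_c) = 0.309 / (1 + 0.117 × 5.78) = 0.309 / 1.676 = 0.1843 g VSS per g bCOD removed.

Y_obs ≈ 0.184 g VSS/g bCOD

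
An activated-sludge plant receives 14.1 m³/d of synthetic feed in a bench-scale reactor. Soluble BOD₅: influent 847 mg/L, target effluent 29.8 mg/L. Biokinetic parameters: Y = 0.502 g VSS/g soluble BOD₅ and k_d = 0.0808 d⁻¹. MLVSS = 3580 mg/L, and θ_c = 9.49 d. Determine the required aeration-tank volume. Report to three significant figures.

V ≈ 8.68 m³

From the SRT design equation V = Y Q (S₀−S) θ_c / [X (1 + k_d θ_c)] = 0.502 × 14.1 × (847 − 29.8) × 9.49 / [3580 × (1 + 0.0808 × 9.49)] = 5.49×10^4 / 6325 = 8.679 m³.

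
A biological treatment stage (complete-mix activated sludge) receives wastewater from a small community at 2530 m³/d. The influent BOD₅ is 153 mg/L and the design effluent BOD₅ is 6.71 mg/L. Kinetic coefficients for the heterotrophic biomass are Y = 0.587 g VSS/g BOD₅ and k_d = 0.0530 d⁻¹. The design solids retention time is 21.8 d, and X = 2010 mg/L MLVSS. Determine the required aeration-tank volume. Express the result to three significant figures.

Steady-state biomass mass balance: V·X·(1 + k_d·θ_c) = Y·Q·(S₀ − S)·θ_c, so V = 0.587 × 2530 × (153 − 6.71) × 21.8 / [2010 × (1 + 0.0530 × 21.8)] = 4.74×10^6 / 4332 = 1093 m³.

V ≈ 1090 m³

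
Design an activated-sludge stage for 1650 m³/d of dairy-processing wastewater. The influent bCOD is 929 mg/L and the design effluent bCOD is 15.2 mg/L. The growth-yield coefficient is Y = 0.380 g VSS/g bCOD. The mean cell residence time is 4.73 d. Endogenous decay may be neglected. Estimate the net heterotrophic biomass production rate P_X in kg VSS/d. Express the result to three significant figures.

P_X ≈ 573 kg VSS/d

Since k_d ≈ 0, Y_obs = Y = 0.380 g VSS/g bCOD.
Mass of bCOD removed per day: Q(S₀ − S) = 1650 × 913.8 g/m³ = 1508 kg/d.
Net biomass production P_X = Y_obs × Q·(S₀ − S) = 0.3800 × 1508 = 573.0 kg VSS/d.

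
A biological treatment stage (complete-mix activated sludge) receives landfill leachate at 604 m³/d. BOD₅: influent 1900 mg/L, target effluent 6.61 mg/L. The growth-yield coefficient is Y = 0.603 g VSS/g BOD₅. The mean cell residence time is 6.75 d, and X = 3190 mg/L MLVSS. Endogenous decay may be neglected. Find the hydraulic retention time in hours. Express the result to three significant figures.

τ ≈ 58.0 h

V·X = Y·Q·ΔS·θ_c gives V = 0.603 × 604 × (1900 − 6.61) × 6.75 / 3190 = 1459 m³.
τ = V/Q = 1459/604 = 2.416 d, or 57.98 h.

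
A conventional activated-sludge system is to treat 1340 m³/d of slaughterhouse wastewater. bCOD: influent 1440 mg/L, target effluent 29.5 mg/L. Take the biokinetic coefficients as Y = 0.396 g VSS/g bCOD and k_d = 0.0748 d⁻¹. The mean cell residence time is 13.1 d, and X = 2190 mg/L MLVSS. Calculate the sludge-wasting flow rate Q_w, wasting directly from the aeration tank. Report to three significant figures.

Q_w ≈ 173 m³/d

Steady-state biomass mass balance: V·X·(1 + k_d·θ_c) = Y·Q·(S₀ − S)·θ_c, so V = 0.396 × 1340 × (1440 − 29.5) × 13.1 / [2190 × (1 + 0.0748 × 13.1)] = 9.8×10^6 / 4336 = 2261 m³.
With mixed-liquor wasting, θ_c = V/Q_w, so Q_w = V/θ_c = 2261/13.1 = 172.6 m³/d.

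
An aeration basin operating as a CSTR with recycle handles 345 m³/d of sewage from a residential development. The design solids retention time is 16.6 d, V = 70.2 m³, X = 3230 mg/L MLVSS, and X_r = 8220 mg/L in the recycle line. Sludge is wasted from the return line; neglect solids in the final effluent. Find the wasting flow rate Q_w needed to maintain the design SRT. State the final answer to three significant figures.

Q_w ≈ 1.66 m³/d

Q_w = (V·X)/(θ_c X_r) = 70.20 × 3230 / (16.6 × 8220) = 1.662 m³/d.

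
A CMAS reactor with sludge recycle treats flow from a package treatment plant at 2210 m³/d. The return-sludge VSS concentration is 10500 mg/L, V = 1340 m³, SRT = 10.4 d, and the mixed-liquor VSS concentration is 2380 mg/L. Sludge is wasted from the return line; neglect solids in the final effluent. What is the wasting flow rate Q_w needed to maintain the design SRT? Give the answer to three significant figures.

Wasting from the return line (neglecting effluent solids): Q_w = V·X / (θ_c·X_r) = 1340 × 2380 / (10.4 × 10500) = 29.21 m³/d.

Q_w ≈ 29.2 m³/d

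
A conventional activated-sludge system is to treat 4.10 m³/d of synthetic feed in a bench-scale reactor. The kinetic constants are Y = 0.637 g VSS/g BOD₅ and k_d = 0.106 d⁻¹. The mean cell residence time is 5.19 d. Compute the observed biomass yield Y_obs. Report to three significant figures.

Correct the yield for decay: Y_obs = Y/(1 + k_d θ_c) = 0.637 / (1 + 0.106 × 5.19) = 0.637 / 1.550 = 0.4109.

Y_obs ≈ 0.411 g VSS/g BOD₅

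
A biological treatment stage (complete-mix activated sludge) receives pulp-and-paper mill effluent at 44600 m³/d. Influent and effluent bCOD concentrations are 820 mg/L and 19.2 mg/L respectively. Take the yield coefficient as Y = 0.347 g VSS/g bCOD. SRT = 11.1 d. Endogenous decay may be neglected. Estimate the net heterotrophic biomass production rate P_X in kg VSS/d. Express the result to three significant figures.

No decay correction is needed, so Y_obs = Y = 0.347.
Q·(S₀ − S) = 44600 × (820 − 19.2) × 10⁻³ = 35716 kg/d removed.
Biomass produced: P_X = Y_obs·Q·ΔS = 0.3470 × 35716 ≈ 12393 kg VSS/d.

P_X ≈ 12400 kg VSS/d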